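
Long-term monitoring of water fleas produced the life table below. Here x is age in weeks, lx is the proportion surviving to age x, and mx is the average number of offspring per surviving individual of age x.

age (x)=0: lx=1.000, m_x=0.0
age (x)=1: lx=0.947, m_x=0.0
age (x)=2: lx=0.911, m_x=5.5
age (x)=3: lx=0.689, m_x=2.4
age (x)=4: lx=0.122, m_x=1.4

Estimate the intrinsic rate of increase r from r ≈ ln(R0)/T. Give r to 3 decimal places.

0.839

R0 = Σ lx·mx = 0 + 0 + 5.0105 + 1.6536 + 0.1708 = 6.8349
Σ x·lx·mx = 15.665; T = 15.665/6.8349 = 2.29191…
r ≈ ln(R0)/T = ln(6.8349)/2.29191… = 0.83862… → 0.839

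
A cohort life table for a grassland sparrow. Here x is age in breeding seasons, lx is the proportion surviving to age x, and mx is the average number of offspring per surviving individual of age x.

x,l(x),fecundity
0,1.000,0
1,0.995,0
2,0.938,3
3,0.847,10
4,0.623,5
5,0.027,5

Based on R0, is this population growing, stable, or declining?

R0 = Σ lx·mx = 0 + 0 + 2.814 + 8.47 + 3.115 + 0.135 = 14.534
R0 > 1, so the population is growing.

growing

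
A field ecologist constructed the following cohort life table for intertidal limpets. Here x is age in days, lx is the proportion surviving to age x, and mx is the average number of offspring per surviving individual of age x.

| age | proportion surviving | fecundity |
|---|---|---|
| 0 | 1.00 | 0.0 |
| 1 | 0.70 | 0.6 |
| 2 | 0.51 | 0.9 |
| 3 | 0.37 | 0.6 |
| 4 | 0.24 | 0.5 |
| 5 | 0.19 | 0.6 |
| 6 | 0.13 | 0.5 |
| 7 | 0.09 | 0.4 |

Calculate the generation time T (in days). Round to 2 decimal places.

2.57

lx·mx: 0, 0.42, 0.459, 0.222, 0.12, 0.114, 0.065, 0.036 → R0 = 1.436
x·lx·mx: 0, 0.42, 0.918, 0.666, 0.48, 0.57, 0.39, 0.252 → Σ = 3.696
T = 3.696 / 1.436 = 2.573816… → 2.57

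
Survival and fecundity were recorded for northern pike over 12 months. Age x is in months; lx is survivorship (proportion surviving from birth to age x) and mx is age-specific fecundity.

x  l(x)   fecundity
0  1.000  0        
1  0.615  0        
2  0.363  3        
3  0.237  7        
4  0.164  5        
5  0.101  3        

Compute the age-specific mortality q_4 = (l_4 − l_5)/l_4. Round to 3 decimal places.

0.384

q_4 = (l_4 − l_5) / l_4 = (0.164 − 0.101) / 0.164
     = 0.063 / 0.164 = 0.384146… → 0.384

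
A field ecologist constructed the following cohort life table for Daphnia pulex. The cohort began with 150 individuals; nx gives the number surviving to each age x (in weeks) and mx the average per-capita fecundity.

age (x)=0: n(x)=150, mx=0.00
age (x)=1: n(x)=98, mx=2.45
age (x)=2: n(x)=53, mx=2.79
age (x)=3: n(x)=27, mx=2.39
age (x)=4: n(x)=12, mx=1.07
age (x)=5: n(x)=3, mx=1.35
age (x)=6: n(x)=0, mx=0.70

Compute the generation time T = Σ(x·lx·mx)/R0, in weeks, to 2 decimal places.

lx = nx/n0 = nx/150: 1, 0.65333…, 0.35333…, 0.18, 0.08, 0.02, 0
lx·mx: 0, 1.600667…, 0.9858…, 0.4302, 0.0856, 0.027, 0 → R0 = 3.129267…
x·lx·mx: 0, 1.600667…, 1.9716…, 1.2906, 0.3424, 0.135, 0 → Σ = 5.340267…
T = 5.340267… / 3.129267… = 1.706555… → 1.71

1.71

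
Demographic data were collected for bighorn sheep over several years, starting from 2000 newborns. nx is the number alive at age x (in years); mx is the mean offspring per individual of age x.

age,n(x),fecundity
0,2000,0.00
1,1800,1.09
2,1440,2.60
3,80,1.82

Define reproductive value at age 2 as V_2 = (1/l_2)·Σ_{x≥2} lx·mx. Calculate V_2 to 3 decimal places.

2.701

lx = nx/n0 = nx/2000: 1, 0.9, 0.72, 0.04
lx·mx for x ≥ 2: 1.872, 0.0728 → sum = 1.9448
V_2 = 1.9448 / l_2 = 1.9448 / 0.72 = 2.701111… → 2.701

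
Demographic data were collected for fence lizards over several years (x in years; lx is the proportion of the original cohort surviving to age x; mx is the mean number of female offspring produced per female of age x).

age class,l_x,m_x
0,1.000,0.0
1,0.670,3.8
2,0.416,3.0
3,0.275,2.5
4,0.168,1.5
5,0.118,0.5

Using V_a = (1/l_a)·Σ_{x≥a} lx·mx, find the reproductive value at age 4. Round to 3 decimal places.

lx·mx for x ≥ 4: 0.252, 0.059 → sum = 0.311
V_4 = 0.311 / l_4 = 0.311 / 0.168 = 1.85119… → 1.851

1.851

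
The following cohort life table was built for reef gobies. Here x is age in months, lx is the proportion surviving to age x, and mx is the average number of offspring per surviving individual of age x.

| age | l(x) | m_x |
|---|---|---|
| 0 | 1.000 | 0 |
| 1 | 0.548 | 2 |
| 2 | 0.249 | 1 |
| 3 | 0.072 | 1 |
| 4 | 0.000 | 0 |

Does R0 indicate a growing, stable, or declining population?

R0 = Σ lx·mx = 0 + 1.096 + 0.249 + 0.072 + 0 = 1.417
R0 > 1, so the population is growing.

growing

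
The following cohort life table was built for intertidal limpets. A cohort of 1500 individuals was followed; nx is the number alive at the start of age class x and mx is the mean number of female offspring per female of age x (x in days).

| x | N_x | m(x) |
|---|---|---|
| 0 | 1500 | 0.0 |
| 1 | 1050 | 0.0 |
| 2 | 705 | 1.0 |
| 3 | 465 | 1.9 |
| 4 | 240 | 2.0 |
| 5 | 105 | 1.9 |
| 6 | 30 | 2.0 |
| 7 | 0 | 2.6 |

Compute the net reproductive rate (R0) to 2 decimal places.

lx = nx/n0 = nx/1500: 1, 0.7, 0.47, 0.31, 0.16, 0.07, 0.02, 0
lx·mx by age: 0, 0, 0.47, 0.589, 0.32, 0.133, 0.04, 0
R0 = Σ lx·mx = 1.552 → 1.55

1.55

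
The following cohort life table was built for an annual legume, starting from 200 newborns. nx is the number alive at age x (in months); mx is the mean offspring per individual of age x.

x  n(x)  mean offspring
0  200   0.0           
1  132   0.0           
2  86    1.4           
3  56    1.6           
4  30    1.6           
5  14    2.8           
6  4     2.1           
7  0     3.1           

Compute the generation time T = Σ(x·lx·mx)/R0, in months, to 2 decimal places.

lx = nx/n0 = nx/200: 1, 0.66, 0.43, 0.28, 0.15, 0.07, 0.02, 0
lx·mx: 0, 0, 0.602, 0.448, 0.24, 0.196, 0.042, 0 → R0 = 1.528
x·lx·mx: 0, 0, 1.204, 1.344, 0.96, 0.98, 0.252, 0 → Σ = 4.74
T = 4.74 / 1.528 = 3.102094… → 3.10

3.10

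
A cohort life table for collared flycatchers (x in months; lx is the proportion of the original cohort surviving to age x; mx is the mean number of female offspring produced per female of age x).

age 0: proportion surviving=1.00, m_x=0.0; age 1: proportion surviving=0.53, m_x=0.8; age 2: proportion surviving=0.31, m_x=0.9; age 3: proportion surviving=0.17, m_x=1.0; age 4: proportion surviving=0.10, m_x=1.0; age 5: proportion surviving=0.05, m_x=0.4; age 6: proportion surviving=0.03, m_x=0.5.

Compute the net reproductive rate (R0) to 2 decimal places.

lx·mx by age: 0, 0.424, 0.279, 0.17, 0.1, 0.02, 0.015
R0 = Σ lx·mx = 1.008 → 1.01

1.01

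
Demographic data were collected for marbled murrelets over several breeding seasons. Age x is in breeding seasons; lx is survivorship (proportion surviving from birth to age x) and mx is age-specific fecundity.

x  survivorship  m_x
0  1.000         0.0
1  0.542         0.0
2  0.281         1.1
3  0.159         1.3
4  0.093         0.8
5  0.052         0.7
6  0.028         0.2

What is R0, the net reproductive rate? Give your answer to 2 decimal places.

0.63

lx·mx by age: 0, 0, 0.3091, 0.2067, 0.0744, 0.0364, 0.0056
R0 = Σ lx·mx = 0.6322 → 0.63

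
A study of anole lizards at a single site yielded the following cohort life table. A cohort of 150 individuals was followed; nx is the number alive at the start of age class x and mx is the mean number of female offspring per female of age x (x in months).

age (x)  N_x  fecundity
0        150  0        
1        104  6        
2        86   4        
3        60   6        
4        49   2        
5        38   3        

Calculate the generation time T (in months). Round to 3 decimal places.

lx = nx/n0 = nx/150: 1, 0.69333…, 0.57333…, 0.4, 0.32667…, 0.25333…
lx·mx: 0, 4.16…, 2.293333…, 2.4, 0.653333…, 0.76… → R0 = 10.266667…
x·lx·mx: 0, 4.16…, 4.586667…, 7.2, 2.613333…, 3.8… → Σ = 22.36…
T = 22.36… / 10.266667… = 2.177922… → 2.178

2.178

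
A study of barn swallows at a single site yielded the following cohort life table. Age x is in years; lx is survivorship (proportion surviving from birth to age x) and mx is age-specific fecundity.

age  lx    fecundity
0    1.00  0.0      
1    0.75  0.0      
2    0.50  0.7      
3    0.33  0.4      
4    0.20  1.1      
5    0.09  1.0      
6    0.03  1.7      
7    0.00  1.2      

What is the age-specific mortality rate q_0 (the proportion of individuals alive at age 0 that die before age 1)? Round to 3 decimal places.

q_0 = (l_0 − l_1) / l_0 = (1 − 0.75) / 1
     = 0.25 / 1 = 0.25 → 0.250

0.250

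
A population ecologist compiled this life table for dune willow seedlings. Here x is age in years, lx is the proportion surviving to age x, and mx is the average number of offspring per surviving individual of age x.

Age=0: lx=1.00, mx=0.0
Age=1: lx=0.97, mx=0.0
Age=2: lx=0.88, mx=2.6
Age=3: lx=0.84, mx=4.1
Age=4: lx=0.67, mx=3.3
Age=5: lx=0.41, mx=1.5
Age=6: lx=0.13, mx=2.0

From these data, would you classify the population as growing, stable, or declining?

R0 = Σ lx·mx = 0 + 0 + 2.288 + 3.444 + 2.211 + 0.615 + 0.26 = 8.818
R0 > 1, so the population is growing.

growing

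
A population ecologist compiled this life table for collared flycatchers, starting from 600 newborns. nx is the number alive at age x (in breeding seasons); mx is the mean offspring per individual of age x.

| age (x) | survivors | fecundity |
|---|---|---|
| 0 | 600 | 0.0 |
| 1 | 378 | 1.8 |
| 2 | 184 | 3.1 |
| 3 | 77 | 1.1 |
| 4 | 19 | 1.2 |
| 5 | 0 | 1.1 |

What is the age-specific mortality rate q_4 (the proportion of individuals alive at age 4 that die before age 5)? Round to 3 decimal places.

lx = nx/n0 = nx/600: 1, 0.63, 0.30667…, 0.12833…, 0.03167…, 0
q_4 = (l_4 − l_5) / l_4 = (0.031667… − 0) / 0.031667…
     = 0.031667… / 0.031667… = 1 → 1.000

1.000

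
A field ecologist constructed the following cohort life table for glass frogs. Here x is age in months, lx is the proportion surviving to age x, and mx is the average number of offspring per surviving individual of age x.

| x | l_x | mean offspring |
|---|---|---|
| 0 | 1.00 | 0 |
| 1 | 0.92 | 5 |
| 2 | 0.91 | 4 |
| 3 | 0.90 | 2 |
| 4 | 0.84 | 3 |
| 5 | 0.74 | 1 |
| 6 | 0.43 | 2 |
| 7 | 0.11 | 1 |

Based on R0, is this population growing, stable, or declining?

growing

R0 = Σ lx·mx = 0 + 4.6 + 3.64 + 1.8 + 2.52 + 0.74 + 0.86 + 0.11 = 14.27
R0 > 1, so the population is growing.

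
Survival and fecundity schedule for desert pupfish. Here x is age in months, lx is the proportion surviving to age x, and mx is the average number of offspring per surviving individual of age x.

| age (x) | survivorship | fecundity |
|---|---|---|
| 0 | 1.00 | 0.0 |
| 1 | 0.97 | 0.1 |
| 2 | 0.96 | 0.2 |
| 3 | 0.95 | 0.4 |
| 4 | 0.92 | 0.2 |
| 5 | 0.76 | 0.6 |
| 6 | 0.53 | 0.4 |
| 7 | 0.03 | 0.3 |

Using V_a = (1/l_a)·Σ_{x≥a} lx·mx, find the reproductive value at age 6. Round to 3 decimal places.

lx·mx for x ≥ 6: 0.212, 0.009 → sum = 0.221
V_6 = 0.221 / l_6 = 0.221 / 0.53 = 0.416981… → 0.417

0.417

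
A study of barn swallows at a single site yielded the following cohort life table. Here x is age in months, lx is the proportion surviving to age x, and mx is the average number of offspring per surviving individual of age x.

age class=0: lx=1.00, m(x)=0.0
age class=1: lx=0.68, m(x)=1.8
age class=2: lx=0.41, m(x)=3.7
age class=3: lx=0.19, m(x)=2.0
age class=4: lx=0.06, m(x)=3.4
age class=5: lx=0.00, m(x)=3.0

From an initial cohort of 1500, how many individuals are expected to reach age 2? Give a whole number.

Expected survivors = N0 · l_2 = 1500 × 0.41 = 615 → 615

615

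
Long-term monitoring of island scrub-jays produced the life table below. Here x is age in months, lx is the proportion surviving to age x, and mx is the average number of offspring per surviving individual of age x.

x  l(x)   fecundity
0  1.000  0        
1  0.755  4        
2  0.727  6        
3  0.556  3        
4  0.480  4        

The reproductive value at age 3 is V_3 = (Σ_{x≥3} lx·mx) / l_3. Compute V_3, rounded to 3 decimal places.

6.453

lx·mx for x ≥ 3: 1.668, 1.92 → sum = 3.588
V_3 = 3.588 / l_3 = 3.588 / 0.556 = 6.453237… → 6.453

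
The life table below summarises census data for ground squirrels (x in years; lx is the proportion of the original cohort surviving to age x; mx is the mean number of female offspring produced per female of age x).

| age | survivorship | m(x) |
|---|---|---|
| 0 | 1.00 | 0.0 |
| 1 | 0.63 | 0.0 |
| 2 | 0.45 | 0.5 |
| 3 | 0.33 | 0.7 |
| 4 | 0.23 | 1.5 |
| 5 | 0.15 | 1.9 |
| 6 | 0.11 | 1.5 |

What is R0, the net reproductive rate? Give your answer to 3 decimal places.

1.251

lx·mx by age: 0, 0, 0.225, 0.231, 0.345, 0.285, 0.165
R0 = Σ lx·mx = 1.251 → 1.251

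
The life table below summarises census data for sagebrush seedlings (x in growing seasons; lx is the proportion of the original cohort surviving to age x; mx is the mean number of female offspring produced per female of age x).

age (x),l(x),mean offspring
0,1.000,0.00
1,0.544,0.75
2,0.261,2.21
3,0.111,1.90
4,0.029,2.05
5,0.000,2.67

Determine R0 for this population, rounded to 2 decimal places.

1.26

lx·mx by age: 0, 0.408, 0.57681, 0.2109, 0.05945, 0
R0 = Σ lx·mx = 1.25516 → 1.26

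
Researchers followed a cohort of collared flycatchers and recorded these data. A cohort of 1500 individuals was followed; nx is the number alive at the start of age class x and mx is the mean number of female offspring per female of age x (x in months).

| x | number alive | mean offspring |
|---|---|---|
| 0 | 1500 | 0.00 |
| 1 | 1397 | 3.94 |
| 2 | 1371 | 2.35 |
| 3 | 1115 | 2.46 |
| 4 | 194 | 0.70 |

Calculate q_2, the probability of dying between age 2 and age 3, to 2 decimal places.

0.19

lx = nx/n0 = nx/1500: 1, 0.93133…, 0.914, 0.74333…, 0.12933…
q_2 = (l_2 − l_3) / l_2 = (0.914 − 0.743333…) / 0.914
     = 0.170667… / 0.914 = 0.186725… → 0.19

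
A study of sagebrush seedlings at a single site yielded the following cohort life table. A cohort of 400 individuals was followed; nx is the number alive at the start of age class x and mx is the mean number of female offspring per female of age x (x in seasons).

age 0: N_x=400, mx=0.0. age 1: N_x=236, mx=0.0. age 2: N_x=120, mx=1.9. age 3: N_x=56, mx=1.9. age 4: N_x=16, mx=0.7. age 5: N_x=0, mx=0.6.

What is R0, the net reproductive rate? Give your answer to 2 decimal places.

lx = nx/n0 = nx/400: 1, 0.59, 0.3, 0.14, 0.04, 0
lx·mx by age: 0, 0, 0.57, 0.266, 0.028, 0
R0 = Σ lx·mx = 0.864 → 0.86

0.86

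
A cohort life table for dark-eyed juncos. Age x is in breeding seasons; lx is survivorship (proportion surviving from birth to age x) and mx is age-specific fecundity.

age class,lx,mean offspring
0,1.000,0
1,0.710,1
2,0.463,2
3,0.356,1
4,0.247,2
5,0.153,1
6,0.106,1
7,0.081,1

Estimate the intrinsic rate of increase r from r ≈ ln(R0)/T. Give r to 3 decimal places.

0.388

R0 = Σ lx·mx = 0 + 0.71 + 0.926 + 0.356 + 0.494 + 0.153 + 0.106 + 0.081 = 2.826
Σ x·lx·mx = 7.574; T = 7.574/2.826 = 2.68011…
r ≈ ln(R0)/T = ln(2.826)/2.68011… = 0.38762… → 0.388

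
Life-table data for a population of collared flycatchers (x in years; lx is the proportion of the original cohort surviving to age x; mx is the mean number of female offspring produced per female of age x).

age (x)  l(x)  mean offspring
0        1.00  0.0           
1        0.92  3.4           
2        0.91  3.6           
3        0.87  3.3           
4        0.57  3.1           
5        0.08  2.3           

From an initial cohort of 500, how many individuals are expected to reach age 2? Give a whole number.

455

Expected survivors = N0 · l_2 = 500 × 0.91 = 455 → 455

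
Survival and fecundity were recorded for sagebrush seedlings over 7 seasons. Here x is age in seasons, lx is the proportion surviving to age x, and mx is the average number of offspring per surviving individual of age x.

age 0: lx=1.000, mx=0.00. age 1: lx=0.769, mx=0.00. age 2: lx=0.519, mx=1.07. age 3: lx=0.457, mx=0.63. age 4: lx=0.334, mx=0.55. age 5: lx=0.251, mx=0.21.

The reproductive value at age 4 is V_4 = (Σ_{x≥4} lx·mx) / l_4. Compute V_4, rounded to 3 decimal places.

lx·mx for x ≥ 4: 0.1837, 0.05271 → sum = 0.23641
V_4 = 0.23641 / l_4 = 0.23641 / 0.334 = 0.707814… → 0.708

0.708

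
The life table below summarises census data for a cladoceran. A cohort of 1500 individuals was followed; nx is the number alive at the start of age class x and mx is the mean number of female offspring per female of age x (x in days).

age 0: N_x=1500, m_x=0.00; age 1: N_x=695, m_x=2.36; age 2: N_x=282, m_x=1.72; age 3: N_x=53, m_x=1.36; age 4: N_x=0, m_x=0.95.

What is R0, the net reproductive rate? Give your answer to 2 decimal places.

1.46

lx = nx/n0 = nx/1500: 1, 0.46333…, 0.188, 0.03533…, 0
lx·mx by age: 0, 1.093467…, 0.32336, 0.048053…, 0
R0 = Σ lx·mx = 1.46488… → 1.46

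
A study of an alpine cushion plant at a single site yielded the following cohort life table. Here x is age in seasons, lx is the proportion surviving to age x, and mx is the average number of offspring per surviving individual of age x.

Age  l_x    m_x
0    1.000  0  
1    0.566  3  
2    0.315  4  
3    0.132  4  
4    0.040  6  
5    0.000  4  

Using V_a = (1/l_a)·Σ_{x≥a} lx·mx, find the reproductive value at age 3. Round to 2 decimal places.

lx·mx for x ≥ 3: 0.528, 0.24, 0 → sum = 0.768
V_3 = 0.768 / l_3 = 0.768 / 0.132 = 5.818182… → 5.82

5.82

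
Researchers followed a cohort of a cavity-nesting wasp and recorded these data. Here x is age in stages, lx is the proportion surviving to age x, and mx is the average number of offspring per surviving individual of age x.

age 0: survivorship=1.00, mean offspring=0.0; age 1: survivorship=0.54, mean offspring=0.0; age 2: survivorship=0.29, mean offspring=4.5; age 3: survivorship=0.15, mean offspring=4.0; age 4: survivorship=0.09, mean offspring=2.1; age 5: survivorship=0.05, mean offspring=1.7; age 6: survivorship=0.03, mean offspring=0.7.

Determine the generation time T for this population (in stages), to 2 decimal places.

lx·mx: 0, 0, 1.305, 0.6, 0.189, 0.085, 0.021 → R0 = 2.2
x·lx·mx: 0, 0, 2.61, 1.8, 0.756, 0.425, 0.126 → Σ = 5.717
T = 5.717 / 2.2 = 2.598636… → 2.60

2.60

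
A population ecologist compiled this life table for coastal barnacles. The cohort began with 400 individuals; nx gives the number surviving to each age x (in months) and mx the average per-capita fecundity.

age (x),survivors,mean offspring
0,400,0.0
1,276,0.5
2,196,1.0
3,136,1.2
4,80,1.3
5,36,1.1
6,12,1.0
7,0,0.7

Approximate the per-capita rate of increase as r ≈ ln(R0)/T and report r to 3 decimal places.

lx = nx/n0 = nx/400: 1, 0.69, 0.49, 0.34, 0.2, 0.09, 0.03, 0
R0 = Σ lx·mx = 0 + 0.345 + 0.49 + 0.408 + 0.26 + 0.099 + 0.03 + 0 = 1.632
Σ x·lx·mx = 4.264; T = 4.264/1.632 = 2.61275…
r ≈ ln(R0)/T = ln(1.632)/2.61275… = 0.18747… → 0.187

0.187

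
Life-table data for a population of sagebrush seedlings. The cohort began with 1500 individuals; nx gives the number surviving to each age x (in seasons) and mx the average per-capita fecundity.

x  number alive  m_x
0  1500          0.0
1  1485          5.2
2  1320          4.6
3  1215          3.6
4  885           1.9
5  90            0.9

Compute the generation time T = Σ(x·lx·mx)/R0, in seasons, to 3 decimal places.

2.013

lx = nx/n0 = nx/1500: 1, 0.99, 0.88, 0.81, 0.59, 0.06
lx·mx: 0, 5.148, 4.048, 2.916, 1.121, 0.054 → R0 = 13.287
x·lx·mx: 0, 5.148, 8.096, 8.748, 4.484, 0.27 → Σ = 26.746
T = 26.746 / 13.287 = 2.012945… → 2.013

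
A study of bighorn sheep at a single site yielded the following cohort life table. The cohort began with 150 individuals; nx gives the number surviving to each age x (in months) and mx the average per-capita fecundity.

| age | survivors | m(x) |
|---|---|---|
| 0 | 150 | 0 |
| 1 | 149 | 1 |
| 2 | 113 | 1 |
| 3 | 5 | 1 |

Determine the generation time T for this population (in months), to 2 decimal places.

lx = nx/n0 = nx/150: 1, 0.99333…, 0.75333…, 0.03333…
lx·mx: 0, 0.993333…, 0.753333…, 0.033333… → R0 = 1.78…
x·lx·mx: 0, 0.993333…, 1.506667…, 0.1… → Σ = 2.6…
T = 2.6… / 1.78… = 1.460674… → 1.46

1.46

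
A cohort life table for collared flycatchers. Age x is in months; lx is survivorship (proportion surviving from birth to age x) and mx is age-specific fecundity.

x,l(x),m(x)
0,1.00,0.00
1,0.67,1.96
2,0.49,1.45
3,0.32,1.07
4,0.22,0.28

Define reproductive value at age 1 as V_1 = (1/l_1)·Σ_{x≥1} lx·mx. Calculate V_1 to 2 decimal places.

lx·mx for x ≥ 1: 1.3132, 0.7105, 0.3424, 0.0616 → sum = 2.4277
V_1 = 2.4277 / l_1 = 2.4277 / 0.67 = 3.623433… → 3.62

3.62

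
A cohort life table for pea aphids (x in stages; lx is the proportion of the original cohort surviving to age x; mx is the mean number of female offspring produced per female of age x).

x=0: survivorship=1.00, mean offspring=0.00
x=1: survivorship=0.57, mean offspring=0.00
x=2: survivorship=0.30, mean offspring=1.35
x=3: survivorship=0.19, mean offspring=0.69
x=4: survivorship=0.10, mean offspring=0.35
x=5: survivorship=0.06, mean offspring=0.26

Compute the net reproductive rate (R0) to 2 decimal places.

0.59

lx·mx by age: 0, 0, 0.405, 0.1311, 0.035, 0.0156
R0 = Σ lx·mx = 0.5867 → 0.59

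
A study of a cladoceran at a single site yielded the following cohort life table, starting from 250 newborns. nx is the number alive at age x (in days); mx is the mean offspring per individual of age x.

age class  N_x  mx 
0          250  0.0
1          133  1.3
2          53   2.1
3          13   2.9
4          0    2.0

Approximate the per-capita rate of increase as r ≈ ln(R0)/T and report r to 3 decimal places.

lx = nx/n0 = nx/250: 1, 0.532, 0.212, 0.052, 0
R0 = Σ lx·mx = 0 + 0.6916 + 0.4452 + 0.1508 + 0 = 1.2876
Σ x·lx·mx = 2.0344; T = 2.0344/1.2876 = 1.57999…
r ≈ ln(R0)/T = ln(1.2876)/1.57999… = 0.15999… → 0.160

0.160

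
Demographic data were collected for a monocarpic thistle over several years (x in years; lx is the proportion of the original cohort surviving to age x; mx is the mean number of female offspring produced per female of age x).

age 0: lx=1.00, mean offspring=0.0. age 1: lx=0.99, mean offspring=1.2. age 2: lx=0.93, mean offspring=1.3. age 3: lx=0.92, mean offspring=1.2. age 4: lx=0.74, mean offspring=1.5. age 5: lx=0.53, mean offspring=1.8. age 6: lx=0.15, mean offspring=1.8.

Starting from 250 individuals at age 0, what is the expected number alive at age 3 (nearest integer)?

230

Expected survivors = N0 · l_3 = 250 × 0.92 = 230 → 230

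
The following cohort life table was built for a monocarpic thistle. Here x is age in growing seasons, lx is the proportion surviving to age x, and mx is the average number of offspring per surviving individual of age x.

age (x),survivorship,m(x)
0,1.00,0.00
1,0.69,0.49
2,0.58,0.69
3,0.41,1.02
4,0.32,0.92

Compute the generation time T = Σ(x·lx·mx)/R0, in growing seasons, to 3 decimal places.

lx·mx: 0, 0.3381, 0.4002, 0.4182, 0.2944 → R0 = 1.4509
x·lx·mx: 0, 0.3381, 0.8004, 1.2546, 1.1776 → Σ = 3.5707
T = 3.5707 / 1.4509 = 2.461024… → 2.461

2.461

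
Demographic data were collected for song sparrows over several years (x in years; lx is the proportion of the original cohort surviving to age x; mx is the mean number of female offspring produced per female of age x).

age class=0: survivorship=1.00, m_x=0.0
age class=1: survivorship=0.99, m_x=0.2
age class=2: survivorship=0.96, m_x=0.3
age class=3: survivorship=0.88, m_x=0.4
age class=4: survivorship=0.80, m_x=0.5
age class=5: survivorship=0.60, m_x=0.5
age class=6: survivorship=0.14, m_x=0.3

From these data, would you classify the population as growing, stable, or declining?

growing

R0 = Σ lx·mx = 0 + 0.198 + 0.288 + 0.352 + 0.4 + 0.3 + 0.042 = 1.58
R0 > 1, so the population is growing.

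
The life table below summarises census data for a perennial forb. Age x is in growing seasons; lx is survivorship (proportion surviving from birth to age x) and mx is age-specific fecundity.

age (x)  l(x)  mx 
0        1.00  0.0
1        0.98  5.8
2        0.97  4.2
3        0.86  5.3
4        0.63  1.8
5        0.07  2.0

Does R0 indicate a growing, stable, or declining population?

R0 = Σ lx·mx = 0 + 5.684 + 4.074 + 4.558 + 1.134 + 0.14 = 15.59
R0 > 1, so the population is growing.

growing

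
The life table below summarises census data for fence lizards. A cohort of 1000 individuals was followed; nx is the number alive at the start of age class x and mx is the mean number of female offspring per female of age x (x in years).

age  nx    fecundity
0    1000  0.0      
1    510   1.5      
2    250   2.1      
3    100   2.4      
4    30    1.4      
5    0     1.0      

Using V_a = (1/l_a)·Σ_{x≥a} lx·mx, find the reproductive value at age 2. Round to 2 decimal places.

lx = nx/n0 = nx/1000: 1, 0.51, 0.25, 0.1, 0.03, 0
lx·mx for x ≥ 2: 0.525, 0.24, 0.042, 0 → sum = 0.807
V_2 = 0.807 / l_2 = 0.807 / 0.25 = 3.228 → 3.23

3.23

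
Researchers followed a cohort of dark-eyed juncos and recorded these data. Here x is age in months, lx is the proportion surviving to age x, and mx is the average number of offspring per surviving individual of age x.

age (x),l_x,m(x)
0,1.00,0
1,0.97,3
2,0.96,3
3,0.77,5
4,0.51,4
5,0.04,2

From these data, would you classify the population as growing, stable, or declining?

R0 = Σ lx·mx = 0 + 2.91 + 2.88 + 3.85 + 2.04 + 0.08 = 11.76
R0 > 1, so the population is growing.

growing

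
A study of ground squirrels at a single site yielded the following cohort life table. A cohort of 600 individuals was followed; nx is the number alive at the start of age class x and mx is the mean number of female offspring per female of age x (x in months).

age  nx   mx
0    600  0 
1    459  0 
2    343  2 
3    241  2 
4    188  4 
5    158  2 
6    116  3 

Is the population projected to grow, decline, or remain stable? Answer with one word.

growing

lx = nx/n0 = nx/600: 1, 0.765, 0.57167…, 0.40167…, 0.31333…, 0.26333…, 0.19333…
R0 = Σ lx·mx = 0 + 0 + 1.143333… + 0.803333… + 1.253333… + 0.526667… + 0.58… = 4.306667…
R0 > 1, so the population is growing.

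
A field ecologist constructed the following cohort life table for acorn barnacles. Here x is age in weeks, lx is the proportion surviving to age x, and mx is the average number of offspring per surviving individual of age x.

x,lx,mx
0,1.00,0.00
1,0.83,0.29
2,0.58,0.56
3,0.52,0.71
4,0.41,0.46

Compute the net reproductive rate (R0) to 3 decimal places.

lx·mx by age: 0, 0.2407, 0.3248, 0.3692, 0.1886
R0 = Σ lx·mx = 1.1233 → 1.123

1.123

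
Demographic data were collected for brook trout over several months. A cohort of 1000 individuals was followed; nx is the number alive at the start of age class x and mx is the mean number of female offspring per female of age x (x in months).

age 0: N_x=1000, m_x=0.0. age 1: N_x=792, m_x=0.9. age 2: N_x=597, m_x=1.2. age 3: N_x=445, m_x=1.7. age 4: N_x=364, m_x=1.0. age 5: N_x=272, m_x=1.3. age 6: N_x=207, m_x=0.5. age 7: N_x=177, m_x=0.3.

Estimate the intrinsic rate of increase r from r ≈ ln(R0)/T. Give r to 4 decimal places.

0.3965

lx = nx/n0 = nx/1000: 1, 0.792, 0.597, 0.445, 0.364, 0.272, 0.207, 0.177
R0 = Σ lx·mx = 0 + 0.7128 + 0.7164 + 0.7565 + 0.364 + 0.3536 + 0.1035 + 0.0531 = 3.0599
Σ x·lx·mx = 8.6318; T = 8.6318/3.0599 = 2.82094…
r ≈ ln(R0)/T = ln(3.0599)/2.82094… = 0.396457… → 0.3965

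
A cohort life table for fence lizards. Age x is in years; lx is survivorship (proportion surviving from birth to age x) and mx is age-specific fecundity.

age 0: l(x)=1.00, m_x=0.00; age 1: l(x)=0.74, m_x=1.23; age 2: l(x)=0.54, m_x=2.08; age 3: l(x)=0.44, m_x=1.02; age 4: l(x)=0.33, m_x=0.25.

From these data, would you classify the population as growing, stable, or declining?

R0 = Σ lx·mx = 0 + 0.9102 + 1.1232 + 0.4488 + 0.0825 = 2.5647
R0 > 1, so the population is growing.

growing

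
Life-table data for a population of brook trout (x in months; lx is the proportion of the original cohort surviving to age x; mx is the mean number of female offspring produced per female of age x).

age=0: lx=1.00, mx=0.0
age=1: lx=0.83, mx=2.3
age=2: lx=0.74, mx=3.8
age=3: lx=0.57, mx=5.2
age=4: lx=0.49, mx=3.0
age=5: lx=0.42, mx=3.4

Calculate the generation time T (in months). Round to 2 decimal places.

lx·mx: 0, 1.909, 2.812, 2.964, 1.47, 1.428 → R0 = 10.583
x·lx·mx: 0, 1.909, 5.624, 8.892, 5.88, 7.14 → Σ = 29.445
T = 29.445 / 10.583 = 2.782292… → 2.78

2.78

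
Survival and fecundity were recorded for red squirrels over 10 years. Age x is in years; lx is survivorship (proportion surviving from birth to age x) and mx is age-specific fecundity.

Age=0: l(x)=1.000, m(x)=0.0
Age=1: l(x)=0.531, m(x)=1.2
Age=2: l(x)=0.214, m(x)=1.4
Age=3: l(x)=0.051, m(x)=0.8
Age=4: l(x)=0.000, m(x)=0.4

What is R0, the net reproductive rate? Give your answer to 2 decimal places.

lx·mx by age: 0, 0.6372, 0.2996, 0.0408, 0
R0 = Σ lx·mx = 0.9776 → 0.98

0.98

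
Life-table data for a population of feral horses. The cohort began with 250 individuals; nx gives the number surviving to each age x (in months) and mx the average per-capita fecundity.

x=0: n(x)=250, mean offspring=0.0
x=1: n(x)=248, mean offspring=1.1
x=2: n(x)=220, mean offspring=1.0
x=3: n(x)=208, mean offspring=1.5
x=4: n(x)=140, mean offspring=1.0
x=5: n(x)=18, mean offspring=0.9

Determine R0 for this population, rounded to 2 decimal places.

3.84

lx = nx/n0 = nx/250: 1, 0.992, 0.88, 0.832, 0.56, 0.072
lx·mx by age: 0, 1.0912, 0.88, 1.248, 0.56, 0.0648
R0 = Σ lx·mx = 3.844 → 3.84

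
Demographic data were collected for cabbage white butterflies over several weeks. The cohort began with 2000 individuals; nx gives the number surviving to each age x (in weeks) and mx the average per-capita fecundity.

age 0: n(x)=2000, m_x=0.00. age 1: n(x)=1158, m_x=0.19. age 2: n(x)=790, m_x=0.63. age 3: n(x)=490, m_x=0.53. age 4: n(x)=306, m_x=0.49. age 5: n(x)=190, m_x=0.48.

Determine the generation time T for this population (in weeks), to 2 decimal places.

2.50

lx = nx/n0 = nx/2000: 1, 0.579, 0.395, 0.245, 0.153, 0.095
lx·mx: 0, 0.11001, 0.24885, 0.12985, 0.07497, 0.0456 → R0 = 0.60928
x·lx·mx: 0, 0.11001, 0.4977, 0.38955, 0.29988, 0.228 → Σ = 1.52514
T = 1.52514 / 0.60928 = 2.503184… → 2.50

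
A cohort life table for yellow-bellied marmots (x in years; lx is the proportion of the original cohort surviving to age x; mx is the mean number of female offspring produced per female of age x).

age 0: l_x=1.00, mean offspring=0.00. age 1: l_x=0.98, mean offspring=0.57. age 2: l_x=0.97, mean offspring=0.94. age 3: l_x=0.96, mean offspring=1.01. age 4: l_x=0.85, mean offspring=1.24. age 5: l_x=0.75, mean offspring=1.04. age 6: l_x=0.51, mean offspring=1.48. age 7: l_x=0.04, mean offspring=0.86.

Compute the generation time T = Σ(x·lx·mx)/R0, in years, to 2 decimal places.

lx·mx: 0, 0.5586, 0.9118, 0.9696, 1.054, 0.78, 0.7548, 0.0344 → R0 = 5.0632
x·lx·mx: 0, 0.5586, 1.8236, 2.9088, 4.216, 3.9, 4.5288, 0.2408 → Σ = 18.1766
T = 18.1766 / 5.0632 = 3.589943… → 3.59

3.59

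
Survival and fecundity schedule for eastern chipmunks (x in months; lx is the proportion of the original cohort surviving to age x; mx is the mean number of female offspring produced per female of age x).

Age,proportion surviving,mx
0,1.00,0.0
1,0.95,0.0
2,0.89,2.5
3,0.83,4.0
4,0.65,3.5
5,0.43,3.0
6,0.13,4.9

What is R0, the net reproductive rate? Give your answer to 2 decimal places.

9.75

lx·mx by age: 0, 0, 2.225, 3.32, 2.275, 1.29, 0.637
R0 = Σ lx·mx = 9.747 → 9.75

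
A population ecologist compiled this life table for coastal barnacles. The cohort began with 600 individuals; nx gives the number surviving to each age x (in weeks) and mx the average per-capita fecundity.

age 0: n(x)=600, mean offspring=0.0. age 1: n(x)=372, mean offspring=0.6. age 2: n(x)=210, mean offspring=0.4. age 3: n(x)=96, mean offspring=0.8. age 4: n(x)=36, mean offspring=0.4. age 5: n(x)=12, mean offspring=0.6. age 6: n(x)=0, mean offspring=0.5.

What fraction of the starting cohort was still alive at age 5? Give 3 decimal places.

l_5 = n_5/n_0 = 12/600 = 0.02 → 0.020

0.020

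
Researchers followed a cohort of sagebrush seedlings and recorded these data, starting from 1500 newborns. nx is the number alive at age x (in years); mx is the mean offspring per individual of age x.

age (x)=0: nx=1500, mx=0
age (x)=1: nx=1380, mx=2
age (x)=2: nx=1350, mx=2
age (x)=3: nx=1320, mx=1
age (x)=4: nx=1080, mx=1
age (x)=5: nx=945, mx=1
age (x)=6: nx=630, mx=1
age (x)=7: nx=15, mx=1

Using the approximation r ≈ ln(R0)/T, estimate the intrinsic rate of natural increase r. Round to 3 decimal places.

lx = nx/n0 = nx/1500: 1, 0.92, 0.9, 0.88, 0.72, 0.63, 0.42, 0.01
R0 = Σ lx·mx = 0 + 1.84 + 1.8 + 0.88 + 0.72 + 0.63 + 0.42 + 0.01 = 6.3
Σ x·lx·mx = 16.7; T = 16.7/6.3 = 2.65079…
r ≈ ln(R0)/T = ln(6.3)/2.65079… = 0.69434… → 0.694

0.694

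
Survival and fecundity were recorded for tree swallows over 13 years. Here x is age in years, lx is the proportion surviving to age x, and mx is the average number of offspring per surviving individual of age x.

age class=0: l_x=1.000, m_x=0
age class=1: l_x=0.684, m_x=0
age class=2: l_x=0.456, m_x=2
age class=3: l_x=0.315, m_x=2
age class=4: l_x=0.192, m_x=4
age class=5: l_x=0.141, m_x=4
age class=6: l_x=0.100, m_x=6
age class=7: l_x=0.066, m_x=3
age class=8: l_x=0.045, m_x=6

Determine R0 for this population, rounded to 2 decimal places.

lx·mx by age: 0, 0, 0.912, 0.63, 0.768, 0.564, 0.6, 0.198, 0.27
R0 = Σ lx·mx = 3.942 → 3.94

3.94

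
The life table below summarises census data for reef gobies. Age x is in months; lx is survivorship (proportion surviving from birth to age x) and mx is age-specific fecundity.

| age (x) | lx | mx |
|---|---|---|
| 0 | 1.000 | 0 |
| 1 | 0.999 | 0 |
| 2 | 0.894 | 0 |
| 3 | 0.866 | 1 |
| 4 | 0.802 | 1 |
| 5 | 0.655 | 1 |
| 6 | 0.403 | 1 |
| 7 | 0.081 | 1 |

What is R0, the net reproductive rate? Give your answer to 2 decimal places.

lx·mx by age: 0, 0, 0, 0.866, 0.802, 0.655, 0.403, 0.081
R0 = Σ lx·mx = 2.807 → 2.81

2.81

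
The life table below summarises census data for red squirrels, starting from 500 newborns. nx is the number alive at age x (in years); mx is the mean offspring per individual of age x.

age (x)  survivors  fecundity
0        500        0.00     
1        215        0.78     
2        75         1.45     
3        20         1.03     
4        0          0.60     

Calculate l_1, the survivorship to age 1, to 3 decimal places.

l_1 = n_1/n_0 = 215/500 = 0.43 → 0.430

0.430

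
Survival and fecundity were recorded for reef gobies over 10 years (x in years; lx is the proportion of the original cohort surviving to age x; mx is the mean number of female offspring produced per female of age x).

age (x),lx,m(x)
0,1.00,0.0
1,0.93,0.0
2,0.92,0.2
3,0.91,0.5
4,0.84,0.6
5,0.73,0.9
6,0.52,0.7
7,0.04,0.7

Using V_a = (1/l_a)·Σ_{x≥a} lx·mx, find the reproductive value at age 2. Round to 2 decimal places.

lx·mx for x ≥ 2: 0.184, 0.455, 0.504, 0.657, 0.364, 0.028 → sum = 2.192
V_2 = 2.192 / l_2 = 2.192 / 0.92 = 2.382609… → 2.38

2.38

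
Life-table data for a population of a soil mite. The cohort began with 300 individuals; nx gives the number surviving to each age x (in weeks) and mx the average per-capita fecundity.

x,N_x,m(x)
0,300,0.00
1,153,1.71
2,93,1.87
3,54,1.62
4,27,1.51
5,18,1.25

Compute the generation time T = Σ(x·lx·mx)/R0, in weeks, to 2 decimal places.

1.96

lx = nx/n0 = nx/300: 1, 0.51, 0.31, 0.18, 0.09, 0.06
lx·mx: 0, 0.8721, 0.5797, 0.2916, 0.1359, 0.075 → R0 = 1.9543
x·lx·mx: 0, 0.8721, 1.1594, 0.8748, 0.5436, 0.375 → Σ = 3.8249
T = 3.8249 / 1.9543 = 1.957171… → 1.96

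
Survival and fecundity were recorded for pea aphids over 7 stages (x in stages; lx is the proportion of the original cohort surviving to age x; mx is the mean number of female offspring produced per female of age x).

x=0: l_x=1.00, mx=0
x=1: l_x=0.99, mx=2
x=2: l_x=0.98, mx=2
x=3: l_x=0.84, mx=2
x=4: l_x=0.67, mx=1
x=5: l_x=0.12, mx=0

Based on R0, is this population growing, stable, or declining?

growing

R0 = Σ lx·mx = 0 + 1.98 + 1.96 + 1.68 + 0.67 + 0 = 6.29
R0 > 1, so the population is growing.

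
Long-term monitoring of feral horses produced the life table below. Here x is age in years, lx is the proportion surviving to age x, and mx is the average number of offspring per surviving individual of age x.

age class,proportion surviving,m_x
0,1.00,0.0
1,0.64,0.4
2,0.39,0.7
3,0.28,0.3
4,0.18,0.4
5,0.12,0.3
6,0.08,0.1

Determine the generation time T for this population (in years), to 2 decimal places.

lx·mx: 0, 0.256, 0.273, 0.084, 0.072, 0.036, 0.008 → R0 = 0.729
x·lx·mx: 0, 0.256, 0.546, 0.252, 0.288, 0.18, 0.048 → Σ = 1.57
T = 1.57 / 0.729 = 2.153635… → 2.15

2.15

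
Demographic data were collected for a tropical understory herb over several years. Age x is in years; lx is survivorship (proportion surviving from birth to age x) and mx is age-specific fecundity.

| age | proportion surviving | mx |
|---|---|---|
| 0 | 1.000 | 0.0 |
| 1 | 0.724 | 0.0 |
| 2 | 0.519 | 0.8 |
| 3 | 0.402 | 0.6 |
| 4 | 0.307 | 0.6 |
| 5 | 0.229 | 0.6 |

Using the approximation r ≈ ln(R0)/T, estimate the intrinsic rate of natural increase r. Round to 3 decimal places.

-0.007

R0 = Σ lx·mx = 0 + 0 + 0.4152 + 0.2412 + 0.1842 + 0.1374 = 0.978
Σ x·lx·mx = 2.9778; T = 2.9778/0.978 = 3.04479…
r ≈ ln(R0)/T = ln(0.978)/3.04479… = -0.00731… → -0.007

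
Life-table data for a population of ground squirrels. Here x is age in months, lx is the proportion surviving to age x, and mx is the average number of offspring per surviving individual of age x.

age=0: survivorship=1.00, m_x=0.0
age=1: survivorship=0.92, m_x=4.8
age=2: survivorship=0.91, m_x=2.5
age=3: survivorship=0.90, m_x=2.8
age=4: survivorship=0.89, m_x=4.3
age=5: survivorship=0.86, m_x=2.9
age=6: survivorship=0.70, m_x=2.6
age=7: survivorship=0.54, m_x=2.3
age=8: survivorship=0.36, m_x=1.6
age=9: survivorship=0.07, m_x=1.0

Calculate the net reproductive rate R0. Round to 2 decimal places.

lx·mx by age: 0, 4.416, 2.275, 2.52, 3.827, 2.494, 1.82, 1.242, 0.576, 0.07
R0 = Σ lx·mx = 19.24 → 19.24

19.24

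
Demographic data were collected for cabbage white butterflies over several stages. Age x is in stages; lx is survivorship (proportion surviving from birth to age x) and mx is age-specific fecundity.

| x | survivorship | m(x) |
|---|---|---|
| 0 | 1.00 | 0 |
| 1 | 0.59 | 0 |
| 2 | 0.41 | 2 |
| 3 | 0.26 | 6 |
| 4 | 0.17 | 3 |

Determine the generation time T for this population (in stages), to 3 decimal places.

lx·mx: 0, 0, 0.82, 1.56, 0.51 → R0 = 2.89
x·lx·mx: 0, 0, 1.64, 4.68, 2.04 → Σ = 8.36
T = 8.36 / 2.89 = 2.892734… → 2.893

2.893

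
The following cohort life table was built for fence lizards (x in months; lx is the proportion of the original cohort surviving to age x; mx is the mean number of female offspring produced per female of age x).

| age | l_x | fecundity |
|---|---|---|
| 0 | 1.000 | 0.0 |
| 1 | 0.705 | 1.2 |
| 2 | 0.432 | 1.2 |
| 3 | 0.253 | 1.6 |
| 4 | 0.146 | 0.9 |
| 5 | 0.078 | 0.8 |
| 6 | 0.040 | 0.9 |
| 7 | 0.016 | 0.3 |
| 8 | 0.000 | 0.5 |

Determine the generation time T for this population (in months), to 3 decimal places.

2.088

lx·mx: 0, 0.846, 0.5184, 0.4048, 0.1314, 0.0624, 0.036, 0.0048, 0 → R0 = 2.0038
x·lx·mx: 0, 0.846, 1.0368, 1.2144, 0.5256, 0.312, 0.216, 0.0336, 0 → Σ = 4.1844
T = 4.1844 / 2.0038 = 2.088232… → 2.088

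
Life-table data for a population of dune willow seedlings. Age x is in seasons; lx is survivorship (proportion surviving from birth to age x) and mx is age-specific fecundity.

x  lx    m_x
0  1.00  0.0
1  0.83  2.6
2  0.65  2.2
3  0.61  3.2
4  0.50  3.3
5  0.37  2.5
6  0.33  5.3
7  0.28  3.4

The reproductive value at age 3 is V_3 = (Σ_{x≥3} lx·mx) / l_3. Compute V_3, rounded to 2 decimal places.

lx·mx for x ≥ 3: 1.952, 1.65, 0.925, 1.749, 0.952 → sum = 7.228
V_3 = 7.228 / l_3 = 7.228 / 0.61 = 11.84918… → 11.85

11.85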